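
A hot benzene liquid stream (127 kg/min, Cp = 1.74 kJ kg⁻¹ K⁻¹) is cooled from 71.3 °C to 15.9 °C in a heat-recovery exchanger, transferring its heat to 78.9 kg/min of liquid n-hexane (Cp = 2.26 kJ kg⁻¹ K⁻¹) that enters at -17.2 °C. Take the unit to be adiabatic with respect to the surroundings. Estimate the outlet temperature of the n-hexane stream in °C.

Heat released by hot stream: Q = 127 × 1.74 × (71.3 − 15.9) = 12242 kJ/min
Energy balance on cold side (adiabatic exchanger): Q = ṁ_c·Cp_c·(T_c,out − T_c,in)
T_c,out = -17.2 + 12242/(78.9 × 2.26) = 51.456 °C

T_c,out = 51.5 °C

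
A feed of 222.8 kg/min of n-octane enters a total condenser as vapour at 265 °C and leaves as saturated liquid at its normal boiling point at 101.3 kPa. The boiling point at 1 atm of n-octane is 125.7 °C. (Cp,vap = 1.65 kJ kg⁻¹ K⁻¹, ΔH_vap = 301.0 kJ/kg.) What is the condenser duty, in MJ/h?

Q_c = 7100 MJ/h

vapour 265→125.7 °C: -229.84 kJ/kg
condensation at 125.7 °C: -301 kJ/kg
Δh = -229.84 + -301 = -530.85 kJ/kg
Q = ṁ·Δh = 222.8 kg/min × -530.85 kJ/kg = -118270 kJ/min
|Q| = 1971.2 kW = 7096.3 MJ/h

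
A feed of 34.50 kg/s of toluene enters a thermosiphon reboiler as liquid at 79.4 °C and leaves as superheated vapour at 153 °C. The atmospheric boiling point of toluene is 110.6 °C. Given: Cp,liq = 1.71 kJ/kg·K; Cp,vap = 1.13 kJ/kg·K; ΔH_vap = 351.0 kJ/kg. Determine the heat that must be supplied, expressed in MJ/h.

liquid 79.4→110.6 °C: 53.352 kJ/kg
vaporisation at 110.6 °C: 351 kJ/kg
vapour 110.6→153 °C: 47.912 kJ/kg
Δh = 53.352 + 351 + 47.912 = 452.26 kJ/kg
Q = ṁ·Δh = 34.50 kg/s × 452.26 kJ/kg = 15603 kJ/s
|Q| = 15603 kW = 56171 MJ/h

Q = 56200 MJ/h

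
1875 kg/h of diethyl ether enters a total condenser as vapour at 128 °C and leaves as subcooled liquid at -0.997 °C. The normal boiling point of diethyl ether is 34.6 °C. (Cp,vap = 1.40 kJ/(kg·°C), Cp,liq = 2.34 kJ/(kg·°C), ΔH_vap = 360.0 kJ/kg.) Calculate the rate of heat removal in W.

Q_c = 299000 W

vapour 128→34.6 °C: -130.76 kJ/kg
condensation at 34.6 °C: -360 kJ/kg
liquid 34.6→-0.997 °C: -83.297 kJ/kg
Δh = -130.76 + -360 + -83.297 = -574.06 kJ/kg
Q = ṁ·Δh = 1875 kg/h × -574.06 kJ/kg = -1.0764e+06 kJ/h
|Q| = 298.99 kW = 298990 W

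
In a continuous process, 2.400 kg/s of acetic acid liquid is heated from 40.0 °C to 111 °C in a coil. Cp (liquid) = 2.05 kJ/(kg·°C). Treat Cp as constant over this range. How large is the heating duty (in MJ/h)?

Q = 1260 MJ/h

Q = ṁ·Cp·ΔT = 2.400 × 2.05 × (111 − 40.0) = 349.32 kJ/s
Heating duty = 1257.6 MJ/h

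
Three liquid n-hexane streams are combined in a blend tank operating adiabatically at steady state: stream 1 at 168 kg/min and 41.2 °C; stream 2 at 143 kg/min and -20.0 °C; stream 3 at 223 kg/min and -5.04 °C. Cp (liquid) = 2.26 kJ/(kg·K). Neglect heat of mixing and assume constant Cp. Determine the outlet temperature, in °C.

T_out = 5.50 °C

Energy balance with Q = 0: Σ ṁᵢCp,ᵢ(T_out − Tᵢ) = 0
Σ ṁᵢCp,ᵢTᵢ = 168×2.26×41.2 + 143×2.26×-20.0 + 223×2.26×-5.04 = 6639.2
Σ ṁᵢCp,ᵢ = 168×2.26 + 143×2.26 + 223×2.26 = 1206.8
T_out = 6639.2 / 1206.8 = 5.5013 °C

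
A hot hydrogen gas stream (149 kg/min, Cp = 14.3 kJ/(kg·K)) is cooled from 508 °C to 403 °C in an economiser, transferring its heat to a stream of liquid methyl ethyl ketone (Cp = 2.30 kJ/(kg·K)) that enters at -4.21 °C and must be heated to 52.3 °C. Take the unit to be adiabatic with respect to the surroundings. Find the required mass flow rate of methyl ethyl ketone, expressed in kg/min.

ṁ_c = 1720 kg/min

Heat released by hot stream: Q = 149 × 14.3 × (508 − 403) = 223720 kJ/min
Energy balance on cold side (adiabatic exchanger): Q = ṁ_c·Cp_c·(T_c,out − T_c,in)
ṁ_c = 223720 / [2.30 × (52.3 − -4.21)] = 1721.3 kg/min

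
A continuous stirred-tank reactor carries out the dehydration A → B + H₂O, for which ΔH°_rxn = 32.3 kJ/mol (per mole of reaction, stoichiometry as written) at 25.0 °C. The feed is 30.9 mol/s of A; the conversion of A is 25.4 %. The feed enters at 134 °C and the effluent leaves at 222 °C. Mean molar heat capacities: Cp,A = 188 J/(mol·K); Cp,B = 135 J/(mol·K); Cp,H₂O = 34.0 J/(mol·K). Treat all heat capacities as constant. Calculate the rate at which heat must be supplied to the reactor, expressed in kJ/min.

Q_in = 44100 kJ/min

Extent of reaction ξ = 0.254 × 30.9 = 7.8486 mol/s
Reaction term: ξ·ΔH°_rxn = 7.8486 × 32.3 = 253.51 kJ/s
Sensible, feed 134→25 °C: -633.2 kJ/s
Outlet flows (mol/s): A 23.051, B 7.8486, H₂O 7.8486
Sensible, products 25→222 °C: 1115 kJ/s
Q = ΔH = 735.34 kJ/s = 735.34 kW
Heat supplied = 44121 kJ/min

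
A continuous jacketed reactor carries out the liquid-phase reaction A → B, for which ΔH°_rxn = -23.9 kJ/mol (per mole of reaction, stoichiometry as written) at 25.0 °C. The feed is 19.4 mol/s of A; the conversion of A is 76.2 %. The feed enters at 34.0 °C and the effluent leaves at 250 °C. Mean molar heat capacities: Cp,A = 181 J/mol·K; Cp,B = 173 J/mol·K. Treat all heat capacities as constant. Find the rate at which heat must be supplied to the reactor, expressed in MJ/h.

Q_in = 1360 MJ/h

Extent of reaction ξ = 0.762 × 19.4 = 14.783 mol/s
Reaction term: ξ·ΔH°_rxn = 14.783 × -23.9 = -353.31 kJ/s
Sensible, feed 34.0→25 °C: -31.603 kJ/s
Outlet flows (mol/s): A 4.6172, B 14.783
Sensible, products 25→250 °C: 763.46 kJ/s
Q = ΔH = 378.54 kJ/s = 378.54 kW
Heat supplied = 1362.8 MJ/h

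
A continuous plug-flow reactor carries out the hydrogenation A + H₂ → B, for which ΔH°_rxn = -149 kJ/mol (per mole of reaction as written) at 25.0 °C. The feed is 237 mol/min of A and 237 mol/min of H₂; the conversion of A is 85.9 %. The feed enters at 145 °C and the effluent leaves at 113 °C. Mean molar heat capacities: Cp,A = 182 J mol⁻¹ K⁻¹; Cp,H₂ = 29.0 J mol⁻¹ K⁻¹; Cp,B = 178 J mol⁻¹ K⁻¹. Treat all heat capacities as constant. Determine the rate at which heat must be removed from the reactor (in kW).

Q_out = 542 kW

Extent of reaction ξ = 0.859 × 237 = 203.58 mol/min
Reaction term: ξ·ΔH°_rxn = 203.58 × -149 = -30334 kJ/min
Sensible, feed 145→25 °C: -6000.8 kJ/min
Outlet flows (mol/min): A 33.417, H₂ 33.417, B 203.58
Sensible, products 25→113 °C: 3809.4 kJ/min
Q = ΔH = -32525 kJ/min = -542.09 kW
Heat removed = 542.09 kW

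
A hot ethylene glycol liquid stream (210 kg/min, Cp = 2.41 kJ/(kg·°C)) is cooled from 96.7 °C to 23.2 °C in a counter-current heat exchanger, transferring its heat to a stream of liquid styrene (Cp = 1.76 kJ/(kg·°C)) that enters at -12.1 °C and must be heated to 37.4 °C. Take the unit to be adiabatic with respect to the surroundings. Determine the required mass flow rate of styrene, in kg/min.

Heat released by hot stream: Q = 210 × 2.41 × (96.7 − 23.2) = 37198 kJ/min
Energy balance on cold side (adiabatic exchanger): Q = ṁ_c·Cp_c·(T_c,out − T_c,in)
ṁ_c = 37198 / [1.76 × (37.4 − -12.1)] = 426.98 kg/min

ṁ_c = 427 kg/min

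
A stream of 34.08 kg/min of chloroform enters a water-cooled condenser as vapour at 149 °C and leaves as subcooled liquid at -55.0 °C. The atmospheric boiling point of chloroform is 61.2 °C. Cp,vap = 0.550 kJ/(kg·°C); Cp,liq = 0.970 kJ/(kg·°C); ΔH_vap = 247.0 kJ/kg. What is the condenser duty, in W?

Q_c = 232000 W

vapour 149→61.2 °C: -48.29 kJ/kg
condensation at 61.2 °C: -247 kJ/kg
liquid 61.2→-55.0 °C: -112.71 kJ/kg
Δh = -48.29 + -247 + -112.71 = -408 kJ/kg
Q = ṁ·Δh = 34.08 kg/min × -408 kJ/kg = -13905 kJ/min
|Q| = 231.75 kW = 231750 W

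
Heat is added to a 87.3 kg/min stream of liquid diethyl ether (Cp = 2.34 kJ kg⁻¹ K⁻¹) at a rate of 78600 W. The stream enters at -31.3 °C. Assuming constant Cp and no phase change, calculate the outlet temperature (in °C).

Q = 78600 W = 4716 kJ/min
ΔT = Q/(ṁ·Cp) = 4716/(87.3×2.34) = 23.086 K
T_out = -31.3 + 23.086 = -8.2143 °C

T_out = -8.21 °C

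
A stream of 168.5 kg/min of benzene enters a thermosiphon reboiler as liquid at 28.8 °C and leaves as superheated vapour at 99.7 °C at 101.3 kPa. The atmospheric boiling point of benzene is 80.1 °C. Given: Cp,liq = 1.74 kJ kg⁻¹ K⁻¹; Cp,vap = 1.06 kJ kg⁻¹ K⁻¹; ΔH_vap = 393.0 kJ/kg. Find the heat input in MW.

Q = 1.41 MW

liquid 28.8→80.1 °C: 89.262 kJ/kg
vaporisation at 80.1 °C: 393 kJ/kg
vapour 80.1→99.7 °C: 20.776 kJ/kg
Δh = 89.262 + 393 + 20.776 = 503.04 kJ/kg
Q = ṁ·Δh = 168.5 kg/min × 503.04 kJ/kg = 84762 kJ/min
|Q| = 1412.7 kW = 1.4127 MW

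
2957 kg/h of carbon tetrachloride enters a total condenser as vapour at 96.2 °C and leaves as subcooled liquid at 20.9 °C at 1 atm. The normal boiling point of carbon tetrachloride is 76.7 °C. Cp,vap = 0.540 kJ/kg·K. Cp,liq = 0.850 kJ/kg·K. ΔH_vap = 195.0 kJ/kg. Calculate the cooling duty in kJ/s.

Q_c = 208 kJ/s

vapour 96.2→76.7 °C: -10.53 kJ/kg
condensation at 76.7 °C: -195 kJ/kg
liquid 76.7→20.9 °C: -47.43 kJ/kg
Δh = -10.53 + -195 + -47.43 = -252.96 kJ/kg
Q = ṁ·Δh = 2957 kg/h × -252.96 kJ/kg = -748000 kJ/h
|Q| = 207.78 kW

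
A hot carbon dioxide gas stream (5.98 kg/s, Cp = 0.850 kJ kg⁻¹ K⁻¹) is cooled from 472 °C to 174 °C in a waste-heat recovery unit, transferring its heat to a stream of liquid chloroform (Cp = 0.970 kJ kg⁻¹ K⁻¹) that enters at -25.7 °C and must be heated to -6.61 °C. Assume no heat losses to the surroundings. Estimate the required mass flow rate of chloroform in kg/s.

ṁ_c = 81.8 kg/s

Heat released by hot stream: Q = 5.98 × 0.850 × (472 − 174) = 1514.7 kJ/s
Energy balance on cold side (adiabatic exchanger): Q = ṁ_c·Cp_c·(T_c,out − T_c,in)
ṁ_c = 1514.7 / [0.970 × (-6.61 − -25.7)] = 81.801 kg/s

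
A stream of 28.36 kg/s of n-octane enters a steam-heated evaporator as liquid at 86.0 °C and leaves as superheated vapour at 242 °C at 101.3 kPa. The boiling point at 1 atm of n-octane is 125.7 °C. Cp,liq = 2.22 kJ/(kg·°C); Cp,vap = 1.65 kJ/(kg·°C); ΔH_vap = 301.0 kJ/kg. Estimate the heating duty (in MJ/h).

liquid 86.0→125.7 °C: 88.134 kJ/kg
vaporisation at 125.7 °C: 301 kJ/kg
vapour 125.7→242 °C: 191.89 kJ/kg
Δh = 88.134 + 301 + 191.89 = 581.03 kJ/kg
Q = ṁ·Δh = 28.36 kg/s × 581.03 kJ/kg = 16478 kJ/s
|Q| = 16478 kW = 59321 MJ/h

Q = 59300 MJ/h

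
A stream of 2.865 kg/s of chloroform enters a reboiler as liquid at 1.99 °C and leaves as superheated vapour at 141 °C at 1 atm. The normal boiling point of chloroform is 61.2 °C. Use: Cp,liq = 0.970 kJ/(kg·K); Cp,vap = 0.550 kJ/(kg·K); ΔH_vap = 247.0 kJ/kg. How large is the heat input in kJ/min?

Q = 59900 kJ/min

liquid 1.99→61.2 °C: 57.434 kJ/kg
vaporisation at 61.2 °C: 247 kJ/kg
vapour 61.2→141 °C: 43.89 kJ/kg
Δh = 57.434 + 247 + 43.89 = 348.32 kJ/kg
Q = ṁ·Δh = 2.865 kg/s × 348.32 kJ/kg = 997.95 kJ/s
|Q| = 997.95 kW = 59877 kJ/min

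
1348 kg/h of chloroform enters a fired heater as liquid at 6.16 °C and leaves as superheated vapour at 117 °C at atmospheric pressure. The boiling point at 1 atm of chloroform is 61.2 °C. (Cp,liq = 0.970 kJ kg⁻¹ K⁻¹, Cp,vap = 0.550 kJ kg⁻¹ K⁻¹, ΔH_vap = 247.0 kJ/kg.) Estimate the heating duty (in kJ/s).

liquid 6.16→61.2 °C: 53.389 kJ/kg
vaporisation at 61.2 °C: 247 kJ/kg
vapour 61.2→117 °C: 30.69 kJ/kg
Δh = 53.389 + 247 + 30.69 = 331.08 kJ/kg
Q = ṁ·Δh = 1348 kg/h × 331.08 kJ/kg = 446290 kJ/h
|Q| = 123.97 kW

Q = 124 kJ/s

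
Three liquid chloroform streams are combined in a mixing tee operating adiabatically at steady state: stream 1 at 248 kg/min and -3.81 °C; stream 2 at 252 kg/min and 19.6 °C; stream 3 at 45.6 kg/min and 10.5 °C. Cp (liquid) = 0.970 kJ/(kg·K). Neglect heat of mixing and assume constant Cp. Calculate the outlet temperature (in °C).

T_out = 8.20 °C

Energy balance with Q = 0: Σ ṁᵢCp,ᵢ(T_out − Tᵢ) = 0
Σ ṁᵢCp,ᵢTᵢ = 248×0.970×-3.81 + 252×0.970×19.6 + 45.6×0.970×10.5 = 4338.9
Σ ṁᵢCp,ᵢ = 248×0.970 + 252×0.970 + 45.6×0.970 = 529.23
T_out = 4338.9 / 529.23 = 8.1985 °C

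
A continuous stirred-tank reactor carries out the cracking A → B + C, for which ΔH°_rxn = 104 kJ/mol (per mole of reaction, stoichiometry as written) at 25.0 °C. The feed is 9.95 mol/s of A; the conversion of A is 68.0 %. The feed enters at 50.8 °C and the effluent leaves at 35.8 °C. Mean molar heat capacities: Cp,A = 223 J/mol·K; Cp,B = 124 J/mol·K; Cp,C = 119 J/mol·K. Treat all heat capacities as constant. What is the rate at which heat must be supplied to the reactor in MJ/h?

Q_in = 2420 MJ/h

Extent of reaction ξ = 0.680 × 9.95 = 6.766 mol/s
Reaction term: ξ·ΔH°_rxn = 6.766 × 104 = 703.66 kJ/s
Sensible, feed 50.8→25 °C: -57.246 kJ/s
Outlet flows (mol/s): A 3.184, B 6.766, C 6.766
Sensible, products 25→35.8 °C: 25.425 kJ/s
Q = ΔH = 671.84 kJ/s = 671.84 kW
Heat supplied = 2418.6 MJ/h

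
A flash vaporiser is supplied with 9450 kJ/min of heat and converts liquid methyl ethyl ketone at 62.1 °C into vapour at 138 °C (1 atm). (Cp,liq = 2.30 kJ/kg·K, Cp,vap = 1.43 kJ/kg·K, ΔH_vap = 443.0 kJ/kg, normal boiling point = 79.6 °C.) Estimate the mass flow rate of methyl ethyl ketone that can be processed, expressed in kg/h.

ṁ = 1000 kg/h

Δh = 2.30×(79.6−62.1) + 443.0 + 1.43×(138−79.6) = 566.76 kJ/kg
Q = 9450 kJ/min = 157.5 kJ/s = 567000 kJ/h
ṁ = Q/Δh = 567000 / 566.76 = 1000.4 kg/h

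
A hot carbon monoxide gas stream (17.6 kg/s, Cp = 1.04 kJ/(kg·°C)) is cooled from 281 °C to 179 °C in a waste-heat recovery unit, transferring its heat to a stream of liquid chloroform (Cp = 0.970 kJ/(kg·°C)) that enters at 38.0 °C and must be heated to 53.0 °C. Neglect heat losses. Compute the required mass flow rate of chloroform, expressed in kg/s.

ṁ_c = 128 kg/s

Heat released by hot stream: Q = 17.6 × 1.04 × (281 − 179) = 1867 kJ/s
Energy balance on cold side (adiabatic exchanger): Q = ṁ_c·Cp_c·(T_c,out − T_c,in)
ṁ_c = 1867 / [0.970 × (53.0 − 38.0)] = 128.32 kg/s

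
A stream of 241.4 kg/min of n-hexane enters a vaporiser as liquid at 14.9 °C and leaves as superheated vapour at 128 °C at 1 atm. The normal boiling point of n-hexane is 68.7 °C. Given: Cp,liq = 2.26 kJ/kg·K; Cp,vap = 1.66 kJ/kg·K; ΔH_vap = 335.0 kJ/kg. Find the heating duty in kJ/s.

Q = 2230 kJ/s

liquid 14.9→68.7 °C: 121.59 kJ/kg
vaporisation at 68.7 °C: 335 kJ/kg
vapour 68.7→128 °C: 98.438 kJ/kg
Δh = 121.59 + 335 + 98.438 = 555.03 kJ/kg
Q = ṁ·Δh = 241.4 kg/min × 555.03 kJ/kg = 133980 kJ/min
|Q| = 2233.1 kW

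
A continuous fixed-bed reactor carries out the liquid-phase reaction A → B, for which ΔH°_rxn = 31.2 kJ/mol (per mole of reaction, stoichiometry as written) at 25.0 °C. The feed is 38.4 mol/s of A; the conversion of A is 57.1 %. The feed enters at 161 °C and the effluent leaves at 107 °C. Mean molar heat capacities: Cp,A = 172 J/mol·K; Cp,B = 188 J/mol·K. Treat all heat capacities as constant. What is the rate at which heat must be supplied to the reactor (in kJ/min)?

Extent of reaction ξ = 0.571 × 38.4 = 21.926 mol/s
Reaction term: ξ·ΔH°_rxn = 21.926 × 31.2 = 684.1 kJ/s
Sensible, feed 161→25 °C: -898.25 kJ/s
Outlet flows (mol/s): A 16.474, B 21.926
Sensible, products 25→107 °C: 570.36 kJ/s
Q = ΔH = 356.21 kJ/s = 356.21 kW
Heat supplied = 21373 kJ/min

Q_in = 21400 kJ/min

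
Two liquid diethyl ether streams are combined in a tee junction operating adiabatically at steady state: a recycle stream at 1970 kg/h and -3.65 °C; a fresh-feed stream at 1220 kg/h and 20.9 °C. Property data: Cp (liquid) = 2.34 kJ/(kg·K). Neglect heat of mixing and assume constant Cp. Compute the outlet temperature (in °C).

T_out = 5.74 °C

Adiabatic, steady state ⇒ Σ ṁᵢCp,ᵢ(T_out − Tᵢ) = 0
T_out = Σ ṁᵢCp,ᵢTᵢ / Σ ṁᵢCp,ᵢ
      = 42840 / 7464.6 = 5.739 °C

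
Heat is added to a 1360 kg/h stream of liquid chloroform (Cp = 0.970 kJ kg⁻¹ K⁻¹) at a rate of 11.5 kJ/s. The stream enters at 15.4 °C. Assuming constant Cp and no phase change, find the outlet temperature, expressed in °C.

T_out = 46.8 °C

Q = 11.5 kJ/s = 41400 kJ/h
ΔT = Q/(ṁ·Cp) = 41400/(1360×0.970) = 31.383 K
T_out = 15.4 + 31.383 = 46.783 °C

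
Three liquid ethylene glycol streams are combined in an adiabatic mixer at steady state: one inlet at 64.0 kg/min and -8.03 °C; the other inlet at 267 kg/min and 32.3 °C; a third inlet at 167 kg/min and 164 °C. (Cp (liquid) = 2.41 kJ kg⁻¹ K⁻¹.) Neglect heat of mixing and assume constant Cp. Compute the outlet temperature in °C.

Energy balance with Q = 0: Σ ṁᵢCp,ᵢ(T_out − Tᵢ) = 0
T_out = Σ ṁᵢCp,ᵢTᵢ / Σ ṁᵢCp,ᵢ
      = 85551 / 1200.2 = 71.281 °C

T_out = 71.3 °C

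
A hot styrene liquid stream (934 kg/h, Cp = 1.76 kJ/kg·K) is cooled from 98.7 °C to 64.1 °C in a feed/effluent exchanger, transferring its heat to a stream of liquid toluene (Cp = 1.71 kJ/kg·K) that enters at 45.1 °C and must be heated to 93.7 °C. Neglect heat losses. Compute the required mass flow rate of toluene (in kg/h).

Heat released by hot stream: Q = 934 × 1.76 × (98.7 − 64.1) = 56877 kJ/h
Energy balance on cold side (adiabatic exchanger): Q = ṁ_c·Cp_c·(T_c,out − T_c,in)
ṁ_c = 56877 / [1.71 × (93.7 − 45.1)] = 684.39 kg/h

ṁ_c = 684 kg/h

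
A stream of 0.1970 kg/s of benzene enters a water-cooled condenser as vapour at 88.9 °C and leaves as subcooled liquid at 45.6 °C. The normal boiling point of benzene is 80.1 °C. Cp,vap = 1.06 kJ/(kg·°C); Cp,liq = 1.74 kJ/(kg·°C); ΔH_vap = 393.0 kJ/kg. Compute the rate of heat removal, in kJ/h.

Q_c = 328000 kJ/h

vapour 88.9→80.1 °C: -9.328 kJ/kg
condensation at 80.1 °C: -393 kJ/kg
liquid 80.1→45.6 °C: -60.03 kJ/kg
Δh = -9.328 + -393 + -60.03 = -462.36 kJ/kg
Q = ṁ·Δh = 0.1970 kg/s × -462.36 kJ/kg = -91.085 kJ/s
|Q| = 91.085 kW = 327900 kJ/h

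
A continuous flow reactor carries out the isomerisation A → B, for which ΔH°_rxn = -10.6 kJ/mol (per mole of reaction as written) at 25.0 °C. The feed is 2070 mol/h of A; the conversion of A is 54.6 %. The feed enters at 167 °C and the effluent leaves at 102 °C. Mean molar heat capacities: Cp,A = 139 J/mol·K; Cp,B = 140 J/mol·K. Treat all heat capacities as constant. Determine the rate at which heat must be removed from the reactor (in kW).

Extent of reaction ξ = 0.546 × 2070 = 1130.2 mol/h
Reaction term: ξ·ΔH°_rxn = 1130.2 × -10.6 = -11980 kJ/h
Sensible, feed 167→25 °C: -40858 kJ/h
Outlet flows (mol/h): A 939.78, B 1130.2
Sensible, products 25→102 °C: 22242 kJ/h
Q = ΔH = -30596 kJ/h = -8.4988 kW
Heat removed = 8.4988 kW

Q_out = 8.50 kW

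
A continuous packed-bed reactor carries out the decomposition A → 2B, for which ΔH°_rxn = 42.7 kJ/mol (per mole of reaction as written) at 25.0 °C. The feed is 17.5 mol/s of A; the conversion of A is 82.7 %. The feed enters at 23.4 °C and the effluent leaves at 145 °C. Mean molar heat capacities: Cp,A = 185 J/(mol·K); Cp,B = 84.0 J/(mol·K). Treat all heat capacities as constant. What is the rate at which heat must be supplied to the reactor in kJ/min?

Extent of reaction ξ = 0.827 × 17.5 = 14.473 mol/s
Reaction term: ξ·ΔH°_rxn = 14.473 × 42.7 = 617.98 kJ/s
Sensible, feed 23.4→25 °C: 5.18 kJ/s
Outlet flows (mol/s): A 3.0275, B 28.945
Sensible, products 25→145 °C: 358.98 kJ/s
Q = ΔH = 982.13 kJ/s = 982.13 kW
Heat supplied = 58928 kJ/min

Q_in = 58900 kJ/min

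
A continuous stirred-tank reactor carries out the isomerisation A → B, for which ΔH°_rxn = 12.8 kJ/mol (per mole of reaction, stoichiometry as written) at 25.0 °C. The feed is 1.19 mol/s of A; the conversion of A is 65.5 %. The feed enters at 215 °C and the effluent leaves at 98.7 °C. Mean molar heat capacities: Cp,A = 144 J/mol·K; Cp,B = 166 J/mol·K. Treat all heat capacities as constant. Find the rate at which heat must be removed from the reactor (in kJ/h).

Q_out = 31300 kJ/h

Extent of reaction ξ = 0.655 × 1.19 = 0.77945 mol/s
Reaction term: ξ·ΔH°_rxn = 0.77945 × 12.8 = 9.977 kJ/s
Sensible, feed 215→25 °C: -32.558 kJ/s
Outlet flows (mol/s): A 0.41055, B 0.77945
Sensible, products 25→98.7 °C: 13.893 kJ/s
Q = ΔH = -8.6884 kJ/s = -8.6884 kW
Heat removed = 31278 kJ/h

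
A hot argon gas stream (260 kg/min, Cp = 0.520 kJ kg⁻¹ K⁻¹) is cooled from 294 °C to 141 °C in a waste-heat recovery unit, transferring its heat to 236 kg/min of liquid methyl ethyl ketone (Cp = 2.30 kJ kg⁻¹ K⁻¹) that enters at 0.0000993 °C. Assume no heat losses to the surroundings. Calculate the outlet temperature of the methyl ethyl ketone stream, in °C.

T_c,out = 38.1 °C

Heat released by hot stream: Q = 260 × 0.520 × (294 − 141) = 20686 kJ/min
Energy balance on cold side (adiabatic exchanger): Q = ṁ_c·Cp_c·(T_c,out − T_c,in)
T_c,out = 0.0000993 + 20686/(236 × 2.30) = 38.109 °C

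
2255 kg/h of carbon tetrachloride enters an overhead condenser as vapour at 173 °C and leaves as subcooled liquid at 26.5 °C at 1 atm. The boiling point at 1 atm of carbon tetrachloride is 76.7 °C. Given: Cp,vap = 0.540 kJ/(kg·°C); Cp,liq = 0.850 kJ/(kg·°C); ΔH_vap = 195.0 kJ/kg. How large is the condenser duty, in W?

Q_c = 181000 W

vapour 173→76.7 °C: -52.002 kJ/kg
condensation at 76.7 °C: -195 kJ/kg
liquid 76.7→26.5 °C: -42.67 kJ/kg
Δh = -52.002 + -195 + -42.67 = -289.67 kJ/kg
Q = ṁ·Δh = 2255 kg/h × -289.67 kJ/kg = -653210 kJ/h
|Q| = 181.45 kW = 181450 W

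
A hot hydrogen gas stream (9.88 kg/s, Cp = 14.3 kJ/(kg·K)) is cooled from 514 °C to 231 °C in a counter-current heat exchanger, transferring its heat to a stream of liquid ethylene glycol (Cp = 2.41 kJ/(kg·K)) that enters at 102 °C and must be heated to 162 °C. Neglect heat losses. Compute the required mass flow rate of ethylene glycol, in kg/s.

Heat released by hot stream: Q = 9.88 × 14.3 × (514 − 231) = 39983 kJ/s
Energy balance on cold side (adiabatic exchanger): Q = ṁ_c·Cp_c·(T_c,out − T_c,in)
ṁ_c = 39983 / [2.41 × (162 − 102)] = 276.51 kg/s

ṁ_c = 277 kg/s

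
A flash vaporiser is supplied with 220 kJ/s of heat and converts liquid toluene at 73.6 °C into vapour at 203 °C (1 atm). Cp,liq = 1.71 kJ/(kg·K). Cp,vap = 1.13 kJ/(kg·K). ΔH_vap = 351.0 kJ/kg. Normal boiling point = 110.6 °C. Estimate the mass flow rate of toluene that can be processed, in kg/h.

Δh = 1.71×(110.6−73.6) + 351.0 + 1.13×(203−110.6) = 518.68 kJ/kg
Q = 220 kJ/s = 220 kJ/s = 792000 kJ/h
ṁ = Q/Δh = 792000 / 518.68 = 1526.9 kg/h

ṁ = 1530 kg/h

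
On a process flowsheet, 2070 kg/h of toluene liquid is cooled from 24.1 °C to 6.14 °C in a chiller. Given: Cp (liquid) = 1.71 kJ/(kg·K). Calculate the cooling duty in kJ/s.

Q = ṁ·Cp·ΔT = 2070 × 1.71 × (6.14 − 24.1) = -63573 kJ/h
Converting: 63573 / 3600 s = 17.659 kW

Q_c = 17.7 kJ/s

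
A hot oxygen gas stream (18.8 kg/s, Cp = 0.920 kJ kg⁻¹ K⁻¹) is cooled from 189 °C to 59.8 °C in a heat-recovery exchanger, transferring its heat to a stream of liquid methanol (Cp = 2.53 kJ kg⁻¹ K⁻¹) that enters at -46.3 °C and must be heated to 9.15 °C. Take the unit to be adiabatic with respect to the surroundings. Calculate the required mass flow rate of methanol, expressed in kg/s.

ṁ_c = 15.9 kg/s

Heat released by hot stream: Q = 18.8 × 0.920 × (189 − 59.8) = 2234.6 kJ/s
Energy balance on cold side (adiabatic exchanger): Q = ṁ_c·Cp_c·(T_c,out − T_c,in)
ṁ_c = 2234.6 / [2.53 × (9.15 − -46.3)] = 15.929 kg/s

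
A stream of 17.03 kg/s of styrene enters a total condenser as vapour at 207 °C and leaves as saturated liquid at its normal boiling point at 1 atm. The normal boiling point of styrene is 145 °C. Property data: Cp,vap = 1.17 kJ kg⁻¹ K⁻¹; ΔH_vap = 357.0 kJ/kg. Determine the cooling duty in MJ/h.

vapour 207→145 °C: -72.54 kJ/kg
condensation at 145 °C: -357 kJ/kg
Δh = -72.54 + -357 = -429.54 kJ/kg
Q = ṁ·Δh = 17.03 kg/s × -429.54 kJ/kg = -7315.1 kJ/s
|Q| = 7315.1 kW = 26334 MJ/h

Q_c = 26300 MJ/h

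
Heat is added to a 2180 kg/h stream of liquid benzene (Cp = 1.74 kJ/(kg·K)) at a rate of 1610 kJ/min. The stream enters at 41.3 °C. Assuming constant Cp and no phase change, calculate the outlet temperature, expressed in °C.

Q = 1610 kJ/min = 96600 kJ/h
ΔT = Q/(ṁ·Cp) = 96600/(2180×1.74) = 25.467 K
T_out = 41.3 + 25.467 = 66.767 °C

T_out = 66.8 °C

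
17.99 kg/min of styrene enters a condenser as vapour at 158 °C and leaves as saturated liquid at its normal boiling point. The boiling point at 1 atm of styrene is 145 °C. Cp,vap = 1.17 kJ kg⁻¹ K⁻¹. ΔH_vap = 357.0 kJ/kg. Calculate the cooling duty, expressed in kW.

Q_c = 112 kW

vapour 158→145 °C: -15.21 kJ/kg
condensation at 145 °C: -357 kJ/kg
Δh = -15.21 + -357 = -372.21 kJ/kg
Q = ṁ·Δh = 17.99 kg/min × -372.21 kJ/kg = -6696.1 kJ/min
|Q| = 111.6 kW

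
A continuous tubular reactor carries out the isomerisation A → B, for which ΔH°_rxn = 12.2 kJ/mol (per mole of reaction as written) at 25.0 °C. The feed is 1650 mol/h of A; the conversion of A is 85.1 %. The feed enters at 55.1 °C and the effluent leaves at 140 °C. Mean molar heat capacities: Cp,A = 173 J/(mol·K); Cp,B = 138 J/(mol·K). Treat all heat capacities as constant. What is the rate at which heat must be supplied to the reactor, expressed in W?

Q_in = 9920 W

Extent of reaction ξ = 0.851 × 1650 = 1404.1 mol/h
Reaction term: ξ·ΔH°_rxn = 1404.1 × 12.2 = 17131 kJ/h
Sensible, feed 55.1→25 °C: -8592 kJ/h
Outlet flows (mol/h): A 245.85, B 1404.1
Sensible, products 25→140 °C: 27175 kJ/h
Q = ΔH = 35714 kJ/h = 9.9205 kW
Heat supplied = 9920.5 W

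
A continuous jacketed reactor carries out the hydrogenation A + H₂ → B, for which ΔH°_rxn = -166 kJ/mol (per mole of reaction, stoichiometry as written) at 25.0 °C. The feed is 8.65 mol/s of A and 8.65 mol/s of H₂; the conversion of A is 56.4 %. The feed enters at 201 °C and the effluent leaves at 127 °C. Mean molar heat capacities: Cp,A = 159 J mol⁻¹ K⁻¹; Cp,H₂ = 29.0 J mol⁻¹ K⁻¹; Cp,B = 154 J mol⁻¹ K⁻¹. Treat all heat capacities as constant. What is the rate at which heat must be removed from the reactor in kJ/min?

Q_out = 56800 kJ/min

Extent of reaction ξ = 0.564 × 8.65 = 4.8786 mol/s
Reaction term: ξ·ΔH°_rxn = 4.8786 × -166 = -809.85 kJ/s
Sensible, feed 201→25 °C: -286.21 kJ/s
Outlet flows (mol/s): A 3.7714, H₂ 3.7714, B 4.8786
Sensible, products 25→127 °C: 148.95 kJ/s
Q = ΔH = -947.11 kJ/s = -947.11 kW
Heat removed = 56826 kJ/min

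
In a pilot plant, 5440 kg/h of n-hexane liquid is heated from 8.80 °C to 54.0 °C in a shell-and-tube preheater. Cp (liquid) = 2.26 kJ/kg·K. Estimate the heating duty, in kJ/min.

Q = ṁ·Cp·ΔT = 5440 × 2.26 × (54.0 − 8.80) = 555710 kJ/h
Converting: 555710 / 3600 s = 154.36 kW
Heating duty = 9261.8 kJ/min

Q = 9260 kJ/min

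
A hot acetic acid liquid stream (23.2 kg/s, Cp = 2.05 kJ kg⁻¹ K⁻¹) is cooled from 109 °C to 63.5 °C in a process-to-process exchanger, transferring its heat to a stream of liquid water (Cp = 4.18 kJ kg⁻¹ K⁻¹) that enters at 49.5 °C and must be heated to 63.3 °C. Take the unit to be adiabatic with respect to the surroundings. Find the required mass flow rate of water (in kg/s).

ṁ_c = 37.5 kg/s

Heat released by hot stream: Q = 23.2 × 2.05 × (109 − 63.5) = 2164 kJ/s
Energy balance on cold side (adiabatic exchanger): Q = ṁ_c·Cp_c·(T_c,out − T_c,in)
ṁ_c = 2164 / [4.18 × (63.3 − 49.5)] = 37.514 kg/s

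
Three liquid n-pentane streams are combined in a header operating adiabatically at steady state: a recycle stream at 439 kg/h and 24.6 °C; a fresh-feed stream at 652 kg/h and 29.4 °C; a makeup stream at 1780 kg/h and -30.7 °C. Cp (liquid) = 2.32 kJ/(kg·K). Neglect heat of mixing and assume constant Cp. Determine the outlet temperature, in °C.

Energy balance with Q = 0: Σ ṁᵢCp,ᵢ(T_out − Tᵢ) = 0
Σ ṁᵢCp,ᵢTᵢ = 439×2.32×24.6 + 652×2.32×29.4 + 1780×2.32×-30.7 = -57252
Σ ṁᵢCp,ᵢ = 439×2.32 + 652×2.32 + 1780×2.32 = 6660.7
T_out = -57252 / 6660.7 = -8.5955 °C

T_out = -8.60 °C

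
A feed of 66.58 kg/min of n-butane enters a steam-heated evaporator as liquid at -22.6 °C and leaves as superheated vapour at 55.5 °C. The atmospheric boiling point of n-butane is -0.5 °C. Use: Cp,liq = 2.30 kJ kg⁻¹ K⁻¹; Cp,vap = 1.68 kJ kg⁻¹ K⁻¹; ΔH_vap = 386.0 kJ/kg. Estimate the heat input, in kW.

Q = 589 kW

liquid -22.6→-0.5 °C: 50.83 kJ/kg
vaporisation at -0.5 °C: 386 kJ/kg
vapour -0.5→55.5 °C: 94.08 kJ/kg
Δh = 50.83 + 386 + 94.08 = 530.91 kJ/kg
Q = ṁ·Δh = 66.58 kg/min × 530.91 kJ/kg = 35348 kJ/min
|Q| = 589.13 kW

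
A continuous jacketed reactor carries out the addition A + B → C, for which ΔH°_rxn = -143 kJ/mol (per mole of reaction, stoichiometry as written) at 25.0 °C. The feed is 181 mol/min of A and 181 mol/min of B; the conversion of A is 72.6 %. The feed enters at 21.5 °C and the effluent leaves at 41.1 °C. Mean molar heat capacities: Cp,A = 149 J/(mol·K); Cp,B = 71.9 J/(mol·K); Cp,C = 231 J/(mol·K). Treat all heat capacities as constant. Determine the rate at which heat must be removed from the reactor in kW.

Extent of reaction ξ = 0.726 × 181 = 131.41 mol/min
Reaction term: ξ·ΔH°_rxn = 131.41 × -143 = -18791 kJ/min
Sensible, feed 21.5→25 °C: 139.94 kJ/min
Outlet flows (mol/min): A 49.594, B 49.594, C 131.41
Sensible, products 25→41.1 °C: 665.09 kJ/min
Q = ΔH = -17986 kJ/min = -299.77 kW
Heat removed = 299.77 kW

Q_out = 300 kW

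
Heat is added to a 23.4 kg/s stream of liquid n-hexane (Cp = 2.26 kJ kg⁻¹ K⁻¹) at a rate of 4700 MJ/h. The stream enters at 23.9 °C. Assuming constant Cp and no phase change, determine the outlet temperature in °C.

T_out = 48.6 °C

Q = 4700 MJ/h = 1305.6 kJ/s
ΔT = Q/(ṁ·Cp) = 1305.6/(23.4×2.26) = 24.687 K
T_out = 23.9 + 24.687 = 48.587 °C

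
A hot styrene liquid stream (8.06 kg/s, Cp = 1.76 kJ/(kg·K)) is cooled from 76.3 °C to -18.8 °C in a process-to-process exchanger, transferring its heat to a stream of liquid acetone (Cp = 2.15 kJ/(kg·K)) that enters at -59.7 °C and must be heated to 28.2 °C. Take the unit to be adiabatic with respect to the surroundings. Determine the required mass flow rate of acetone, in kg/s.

Heat released by hot stream: Q = 8.06 × 1.76 × (76.3 − -18.8) = 1349.1 kJ/s
Energy balance on cold side (adiabatic exchanger): Q = ṁ_c·Cp_c·(T_c,out − T_c,in)
ṁ_c = 1349.1 / [2.15 × (28.2 − -59.7)] = 7.1384 kg/s

ṁ_c = 7.14 kg/s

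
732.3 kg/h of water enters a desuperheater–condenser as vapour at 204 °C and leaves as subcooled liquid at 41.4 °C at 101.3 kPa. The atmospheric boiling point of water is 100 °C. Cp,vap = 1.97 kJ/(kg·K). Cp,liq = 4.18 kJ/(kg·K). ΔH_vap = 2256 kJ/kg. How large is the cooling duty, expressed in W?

vapour 204→100 °C: -204.88 kJ/kg
condensation at 100 °C: -2256 kJ/kg
liquid 100→41.4 °C: -244.95 kJ/kg
Δh = -204.88 + -2256 + -244.95 = -2705.8 kJ/kg
Q = ṁ·Δh = 732.3 kg/h × -2705.8 kJ/kg = -1.9815e+06 kJ/h
|Q| = 550.41 kW = 550410 W

Q_c = 550000 W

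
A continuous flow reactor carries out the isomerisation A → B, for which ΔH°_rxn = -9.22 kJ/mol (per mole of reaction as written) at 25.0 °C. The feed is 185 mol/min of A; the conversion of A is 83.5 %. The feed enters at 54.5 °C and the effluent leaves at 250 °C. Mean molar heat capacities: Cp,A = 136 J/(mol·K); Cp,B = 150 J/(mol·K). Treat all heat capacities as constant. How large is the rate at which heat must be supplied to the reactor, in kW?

Extent of reaction ξ = 0.835 × 185 = 154.47 mol/min
Reaction term: ξ·ΔH°_rxn = 154.47 × -9.22 = -1424.3 kJ/min
Sensible, feed 54.5→25 °C: -742.22 kJ/min
Outlet flows (mol/min): A 30.525, B 154.47
Sensible, products 25→250 °C: 6147.6 kJ/min
Q = ΔH = 3981.1 kJ/min = 66.352 kW
Heat supplied = 66.352 kW

Q_in = 66.4 kW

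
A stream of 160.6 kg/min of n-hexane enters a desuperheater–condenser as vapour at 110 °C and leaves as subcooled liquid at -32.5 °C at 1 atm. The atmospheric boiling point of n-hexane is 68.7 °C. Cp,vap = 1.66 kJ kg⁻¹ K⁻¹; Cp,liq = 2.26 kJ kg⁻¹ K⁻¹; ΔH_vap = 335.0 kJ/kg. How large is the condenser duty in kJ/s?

Q_c = 1690 kJ/s

vapour 110→68.7 °C: -68.558 kJ/kg
condensation at 68.7 °C: -335 kJ/kg
liquid 68.7→-32.5 °C: -228.71 kJ/kg
Δh = -68.558 + -335 + -228.71 = -632.27 kJ/kg
Q = ṁ·Δh = 160.6 kg/min × -632.27 kJ/kg = -101540 kJ/min
|Q| = 1692.4 kW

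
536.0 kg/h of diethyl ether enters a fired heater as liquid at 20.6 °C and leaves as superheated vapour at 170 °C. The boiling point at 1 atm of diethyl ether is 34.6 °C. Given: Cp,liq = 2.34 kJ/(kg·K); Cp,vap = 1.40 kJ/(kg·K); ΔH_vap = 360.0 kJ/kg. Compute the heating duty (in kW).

Q = 86.7 kW

liquid 20.6→34.6 °C: 32.76 kJ/kg
vaporisation at 34.6 °C: 360 kJ/kg
vapour 34.6→170 °C: 189.56 kJ/kg
Δh = 32.76 + 360 + 189.56 = 582.32 kJ/kg
Q = ṁ·Δh = 536.0 kg/h × 582.32 kJ/kg = 312120 kJ/h
|Q| = 86.701 kW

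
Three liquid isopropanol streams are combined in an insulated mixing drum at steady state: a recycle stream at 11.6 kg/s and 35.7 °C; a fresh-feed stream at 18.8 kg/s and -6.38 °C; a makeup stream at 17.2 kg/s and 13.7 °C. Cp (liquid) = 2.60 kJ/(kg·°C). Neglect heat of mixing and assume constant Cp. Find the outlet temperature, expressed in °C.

Adiabatic, steady state ⇒ Σ ṁᵢCp,ᵢ(T_out − Tᵢ) = 0
Σ ṁᵢCp,ᵢTᵢ = 11.6×2.60×35.7 + 18.8×2.60×-6.38 + 17.2×2.60×13.7 = 1377.5
Σ ṁᵢCp,ᵢ = 11.6×2.60 + 18.8×2.60 + 17.2×2.60 = 123.76
T_out = 1377.5 / 123.76 = 11.131 °C

T_out = 11.1 °C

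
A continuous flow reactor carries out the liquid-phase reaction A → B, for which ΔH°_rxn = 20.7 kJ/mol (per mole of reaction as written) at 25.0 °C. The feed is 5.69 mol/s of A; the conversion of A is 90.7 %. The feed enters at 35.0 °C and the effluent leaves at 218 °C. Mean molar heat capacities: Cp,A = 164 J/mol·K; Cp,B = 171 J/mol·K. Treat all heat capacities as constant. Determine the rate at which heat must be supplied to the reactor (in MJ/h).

Extent of reaction ξ = 0.907 × 5.69 = 5.1608 mol/s
Reaction term: ξ·ΔH°_rxn = 5.1608 × 20.7 = 106.83 kJ/s
Sensible, feed 35.0→25 °C: -9.3316 kJ/s
Outlet flows (mol/s): A 0.52917, B 5.1608
Sensible, products 25→218 °C: 187.07 kJ/s
Q = ΔH = 284.57 kJ/s = 284.57 kW
Heat supplied = 1024.5 MJ/h

Q_in = 1020 MJ/h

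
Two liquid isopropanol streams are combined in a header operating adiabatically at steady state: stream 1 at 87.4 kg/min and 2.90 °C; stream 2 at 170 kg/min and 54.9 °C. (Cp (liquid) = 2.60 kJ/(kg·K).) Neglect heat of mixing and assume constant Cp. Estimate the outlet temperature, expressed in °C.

T_out = 37.2 °C

No heat crosses the boundary, so H_out = H_in.
Σ ṁᵢCp,ᵢTᵢ = 87.4×2.60×2.90 + 170×2.60×54.9 = 24925
Σ ṁᵢCp,ᵢ = 87.4×2.60 + 170×2.60 = 669.24
T_out = 24925 / 669.24 = 37.243 °C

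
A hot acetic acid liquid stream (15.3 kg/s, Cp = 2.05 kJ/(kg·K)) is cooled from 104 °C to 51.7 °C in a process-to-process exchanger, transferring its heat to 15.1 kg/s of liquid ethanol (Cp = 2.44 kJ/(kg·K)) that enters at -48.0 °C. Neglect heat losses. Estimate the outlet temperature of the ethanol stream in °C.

Heat released by hot stream: Q = 15.3 × 2.05 × (104 − 51.7) = 1640.4 kJ/s
Energy balance on cold side (adiabatic exchanger): Q = ṁ_c·Cp_c·(T_c,out − T_c,in)
T_c,out = -48.0 + 1640.4/(15.1 × 2.44) = -3.4774 °C

T_c,out = -3.48 °C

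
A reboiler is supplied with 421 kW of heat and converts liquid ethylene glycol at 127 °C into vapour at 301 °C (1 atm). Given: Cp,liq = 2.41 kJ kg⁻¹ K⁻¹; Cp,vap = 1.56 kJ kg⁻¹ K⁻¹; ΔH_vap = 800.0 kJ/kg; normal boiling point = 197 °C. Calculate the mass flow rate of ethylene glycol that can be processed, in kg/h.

ṁ = 1340 kg/h

Δh = 2.41×(197−127) + 800.0 + 1.56×(301−197) = 1130.9 kJ/kg
Q = 421 kW = 421 kJ/s = 1.5156e+06 kJ/h
ṁ = Q/Δh = 1.5156e+06 / 1130.9 = 1340.1 kg/h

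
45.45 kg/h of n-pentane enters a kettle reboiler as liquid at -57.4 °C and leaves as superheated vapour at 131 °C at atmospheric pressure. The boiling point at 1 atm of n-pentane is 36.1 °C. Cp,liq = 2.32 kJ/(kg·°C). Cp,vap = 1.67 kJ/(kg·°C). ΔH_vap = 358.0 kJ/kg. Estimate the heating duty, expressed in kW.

Q = 9.26 kW

liquid -57.4→36.1 °C: 216.92 kJ/kg
vaporisation at 36.1 °C: 358 kJ/kg
vapour 36.1→131 °C: 158.48 kJ/kg
Δh = 216.92 + 358 + 158.48 = 733.4 kJ/kg
Q = ṁ·Δh = 45.45 kg/h × 733.4 kJ/kg = 33333 kJ/h
|Q| = 9.2592 kW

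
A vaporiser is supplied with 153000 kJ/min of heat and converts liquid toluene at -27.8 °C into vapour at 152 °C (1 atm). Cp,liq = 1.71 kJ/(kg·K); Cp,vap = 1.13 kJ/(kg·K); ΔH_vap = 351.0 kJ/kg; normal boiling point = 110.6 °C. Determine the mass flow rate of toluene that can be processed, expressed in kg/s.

ṁ = 4.02 kg/s

Δh = 1.71×(110.6−-27.8) + 351.0 + 1.13×(152−110.6) = 634.45 kJ/kg
Q = 153000 kJ/min = 2550 kJ/s = 2550 kJ/s
ṁ = Q/Δh = 2550 / 634.45 = 4.0193 kg/s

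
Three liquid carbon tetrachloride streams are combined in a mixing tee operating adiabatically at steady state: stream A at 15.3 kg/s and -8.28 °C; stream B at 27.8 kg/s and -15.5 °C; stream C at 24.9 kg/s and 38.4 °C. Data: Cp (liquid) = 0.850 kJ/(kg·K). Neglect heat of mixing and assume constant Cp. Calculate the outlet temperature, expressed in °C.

No heat crosses the boundary, so H_out = H_in.
T_out = Σ ṁᵢCp,ᵢTᵢ / Σ ṁᵢCp,ᵢ
      = 338.79 / 57.8 = 5.8614 °C

T_out = 5.86 °C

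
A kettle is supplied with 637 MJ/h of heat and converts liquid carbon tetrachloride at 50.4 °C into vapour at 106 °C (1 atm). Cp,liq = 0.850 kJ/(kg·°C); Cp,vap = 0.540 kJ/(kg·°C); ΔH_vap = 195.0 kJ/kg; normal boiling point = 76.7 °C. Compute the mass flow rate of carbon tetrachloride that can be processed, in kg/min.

ṁ = 45.5 kg/min

Δh = 0.850×(76.7−50.4) + 195.0 + 0.540×(106−76.7) = 233.18 kJ/kg
Q = 637 MJ/h = 176.94 kJ/s = 10617 kJ/min
ṁ = Q/Δh = 10617 / 233.18 = 45.531 kg/min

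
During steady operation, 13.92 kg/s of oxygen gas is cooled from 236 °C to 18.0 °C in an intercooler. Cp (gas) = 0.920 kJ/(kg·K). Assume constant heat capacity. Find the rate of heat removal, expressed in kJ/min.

Q = ṁ·Cp·ΔT = 13.92 × 0.920 × (18.0 − 236) = -2791.8 kJ/s
Cooling duty = 167510 kJ/min

Q_c = 168000 kJ/min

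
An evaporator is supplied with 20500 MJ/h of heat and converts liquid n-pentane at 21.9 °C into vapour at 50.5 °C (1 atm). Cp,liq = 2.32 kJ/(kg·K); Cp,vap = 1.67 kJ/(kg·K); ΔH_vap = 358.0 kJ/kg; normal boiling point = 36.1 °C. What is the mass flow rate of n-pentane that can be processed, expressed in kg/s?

Δh = 2.32×(36.1−21.9) + 358.0 + 1.67×(50.5−36.1) = 414.99 kJ/kg
Q = 20500 MJ/h = 5694.4 kJ/s = 5694.4 kJ/s
ṁ = Q/Δh = 5694.4 / 414.99 = 13.722 kg/s

ṁ = 13.7 kg/s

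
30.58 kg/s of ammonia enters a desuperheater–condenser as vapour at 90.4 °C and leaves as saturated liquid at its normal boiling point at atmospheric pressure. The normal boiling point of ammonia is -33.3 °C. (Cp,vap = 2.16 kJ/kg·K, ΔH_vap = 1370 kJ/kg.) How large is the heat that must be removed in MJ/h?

Q_c = 180000 MJ/h

vapour 90.4→-33.3 °C: -267.19 kJ/kg
condensation at -33.3 °C: -1370 kJ/kg
Δh = -267.19 + -1370 = -1637.2 kJ/kg
Q = ṁ·Δh = 30.58 kg/s × -1637.2 kJ/kg = -50065 kJ/s
|Q| = 50065 kW = 180240 MJ/h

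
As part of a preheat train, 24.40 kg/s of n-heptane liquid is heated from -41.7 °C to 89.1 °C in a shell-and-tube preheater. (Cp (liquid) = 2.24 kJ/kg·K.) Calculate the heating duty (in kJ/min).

Q = 429000 kJ/min

Q = ṁ·Cp·ΔT = 24.40 × 2.24 × (89.1 − -41.7) = 7149 kJ/s
Heating duty = 428940 kJ/min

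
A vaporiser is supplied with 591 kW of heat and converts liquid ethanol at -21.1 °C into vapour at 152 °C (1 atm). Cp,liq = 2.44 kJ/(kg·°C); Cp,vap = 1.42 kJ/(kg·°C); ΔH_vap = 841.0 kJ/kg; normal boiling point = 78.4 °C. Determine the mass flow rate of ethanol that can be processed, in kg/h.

Δh = 2.44×(78.4−-21.1) + 841.0 + 1.42×(152−78.4) = 1188.3 kJ/kg
Q = 591 kW = 591 kJ/s = 2.1276e+06 kJ/h
ṁ = Q/Δh = 2.1276e+06 / 1188.3 = 1790.5 kg/h

ṁ = 1790 kg/h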